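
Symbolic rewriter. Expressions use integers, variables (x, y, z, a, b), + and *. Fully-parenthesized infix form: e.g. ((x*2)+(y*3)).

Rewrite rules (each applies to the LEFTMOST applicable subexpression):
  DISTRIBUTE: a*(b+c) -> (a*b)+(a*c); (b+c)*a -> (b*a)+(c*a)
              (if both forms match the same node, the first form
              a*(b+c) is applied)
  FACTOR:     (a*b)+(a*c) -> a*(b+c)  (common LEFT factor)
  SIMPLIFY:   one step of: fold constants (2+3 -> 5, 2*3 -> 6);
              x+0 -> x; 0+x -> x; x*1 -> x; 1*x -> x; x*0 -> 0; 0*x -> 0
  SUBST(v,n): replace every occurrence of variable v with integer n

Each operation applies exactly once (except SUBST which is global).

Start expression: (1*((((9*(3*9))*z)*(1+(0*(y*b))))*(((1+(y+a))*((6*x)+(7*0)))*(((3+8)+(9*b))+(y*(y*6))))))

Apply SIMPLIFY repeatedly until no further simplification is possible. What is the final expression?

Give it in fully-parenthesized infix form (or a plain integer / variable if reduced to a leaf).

Start: (1*((((9*(3*9))*z)*(1+(0*(y*b))))*(((1+(y+a))*((6*x)+(7*0)))*(((3+8)+(9*b))+(y*(y*6))))))
Step 1: at root: (1*((((9*(3*9))*z)*(1+(0*(y*b))))*(((1+(y+a))*((6*x)+(7*0)))*(((3+8)+(9*b))+(y*(y*6)))))) -> ((((9*(3*9))*z)*(1+(0*(y*b))))*(((1+(y+a))*((6*x)+(7*0)))*(((3+8)+(9*b))+(y*(y*6))))); overall: (1*((((9*(3*9))*z)*(1+(0*(y*b))))*(((1+(y+a))*((6*x)+(7*0)))*(((3+8)+(9*b))+(y*(y*6)))))) -> ((((9*(3*9))*z)*(1+(0*(y*b))))*(((1+(y+a))*((6*x)+(7*0)))*(((3+8)+(9*b))+(y*(y*6)))))
Step 2: at LLLR: (3*9) -> 27; overall: ((((9*(3*9))*z)*(1+(0*(y*b))))*(((1+(y+a))*((6*x)+(7*0)))*(((3+8)+(9*b))+(y*(y*6))))) -> ((((9*27)*z)*(1+(0*(y*b))))*(((1+(y+a))*((6*x)+(7*0)))*(((3+8)+(9*b))+(y*(y*6)))))
Step 3: at LLL: (9*27) -> 243; overall: ((((9*27)*z)*(1+(0*(y*b))))*(((1+(y+a))*((6*x)+(7*0)))*(((3+8)+(9*b))+(y*(y*6))))) -> (((243*z)*(1+(0*(y*b))))*(((1+(y+a))*((6*x)+(7*0)))*(((3+8)+(9*b))+(y*(y*6)))))
Step 4: at LRR: (0*(y*b)) -> 0; overall: (((243*z)*(1+(0*(y*b))))*(((1+(y+a))*((6*x)+(7*0)))*(((3+8)+(9*b))+(y*(y*6))))) -> (((243*z)*(1+0))*(((1+(y+a))*((6*x)+(7*0)))*(((3+8)+(9*b))+(y*(y*6)))))
Step 5: at LR: (1+0) -> 1; overall: (((243*z)*(1+0))*(((1+(y+a))*((6*x)+(7*0)))*(((3+8)+(9*b))+(y*(y*6))))) -> (((243*z)*1)*(((1+(y+a))*((6*x)+(7*0)))*(((3+8)+(9*b))+(y*(y*6)))))
Step 6: at L: ((243*z)*1) -> (243*z); overall: (((243*z)*1)*(((1+(y+a))*((6*x)+(7*0)))*(((3+8)+(9*b))+(y*(y*6))))) -> ((243*z)*(((1+(y+a))*((6*x)+(7*0)))*(((3+8)+(9*b))+(y*(y*6)))))
Step 7: at RLRR: (7*0) -> 0; overall: ((243*z)*(((1+(y+a))*((6*x)+(7*0)))*(((3+8)+(9*b))+(y*(y*6))))) -> ((243*z)*(((1+(y+a))*((6*x)+0))*(((3+8)+(9*b))+(y*(y*6)))))
Step 8: at RLR: ((6*x)+0) -> (6*x); overall: ((243*z)*(((1+(y+a))*((6*x)+0))*(((3+8)+(9*b))+(y*(y*6))))) -> ((243*z)*(((1+(y+a))*(6*x))*(((3+8)+(9*b))+(y*(y*6)))))
Step 9: at RRLL: (3+8) -> 11; overall: ((243*z)*(((1+(y+a))*(6*x))*(((3+8)+(9*b))+(y*(y*6))))) -> ((243*z)*(((1+(y+a))*(6*x))*((11+(9*b))+(y*(y*6)))))
Fixed point: ((243*z)*(((1+(y+a))*(6*x))*((11+(9*b))+(y*(y*6)))))

Answer: ((243*z)*(((1+(y+a))*(6*x))*((11+(9*b))+(y*(y*6)))))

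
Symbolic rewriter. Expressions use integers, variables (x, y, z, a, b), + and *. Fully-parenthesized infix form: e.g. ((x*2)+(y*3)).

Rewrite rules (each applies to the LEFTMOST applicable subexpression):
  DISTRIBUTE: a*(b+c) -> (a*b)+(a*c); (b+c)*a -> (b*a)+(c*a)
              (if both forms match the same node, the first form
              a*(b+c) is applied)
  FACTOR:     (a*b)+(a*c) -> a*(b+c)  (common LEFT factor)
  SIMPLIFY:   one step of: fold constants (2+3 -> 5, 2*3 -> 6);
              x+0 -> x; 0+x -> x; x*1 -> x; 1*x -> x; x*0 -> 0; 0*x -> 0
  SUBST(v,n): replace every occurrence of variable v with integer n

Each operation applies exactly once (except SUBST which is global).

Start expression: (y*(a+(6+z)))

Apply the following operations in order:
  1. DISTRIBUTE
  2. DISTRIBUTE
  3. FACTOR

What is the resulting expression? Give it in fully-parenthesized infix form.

Answer: ((y*a)+(y*(6+z)))

Derivation:
Start: (y*(a+(6+z)))
Apply DISTRIBUTE at root (target: (y*(a+(6+z)))): (y*(a+(6+z))) -> ((y*a)+(y*(6+z)))
Apply DISTRIBUTE at R (target: (y*(6+z))): ((y*a)+(y*(6+z))) -> ((y*a)+((y*6)+(y*z)))
Apply FACTOR at R (target: ((y*6)+(y*z))): ((y*a)+((y*6)+(y*z))) -> ((y*a)+(y*(6+z)))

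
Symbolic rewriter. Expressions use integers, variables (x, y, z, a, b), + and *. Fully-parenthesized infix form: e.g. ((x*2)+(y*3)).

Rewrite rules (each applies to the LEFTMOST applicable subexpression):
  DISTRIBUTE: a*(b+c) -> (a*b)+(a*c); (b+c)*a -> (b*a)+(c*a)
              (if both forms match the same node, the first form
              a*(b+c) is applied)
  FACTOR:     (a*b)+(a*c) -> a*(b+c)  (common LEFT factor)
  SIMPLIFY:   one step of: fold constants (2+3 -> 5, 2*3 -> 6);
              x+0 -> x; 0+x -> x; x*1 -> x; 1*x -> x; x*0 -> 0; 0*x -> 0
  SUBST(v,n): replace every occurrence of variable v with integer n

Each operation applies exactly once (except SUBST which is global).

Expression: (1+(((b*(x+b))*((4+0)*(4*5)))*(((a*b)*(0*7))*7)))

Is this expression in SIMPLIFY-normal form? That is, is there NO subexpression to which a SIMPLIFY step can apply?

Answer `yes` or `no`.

Answer: no

Derivation:
Expression: (1+(((b*(x+b))*((4+0)*(4*5)))*(((a*b)*(0*7))*7)))
Scanning for simplifiable subexpressions (pre-order)...
  at root: (1+(((b*(x+b))*((4+0)*(4*5)))*(((a*b)*(0*7))*7))) (not simplifiable)
  at R: (((b*(x+b))*((4+0)*(4*5)))*(((a*b)*(0*7))*7)) (not simplifiable)
  at RL: ((b*(x+b))*((4+0)*(4*5))) (not simplifiable)
  at RLL: (b*(x+b)) (not simplifiable)
  at RLLR: (x+b) (not simplifiable)
  at RLR: ((4+0)*(4*5)) (not simplifiable)
  at RLRL: (4+0) (SIMPLIFIABLE)
  at RLRR: (4*5) (SIMPLIFIABLE)
  at RR: (((a*b)*(0*7))*7) (not simplifiable)
  at RRL: ((a*b)*(0*7)) (not simplifiable)
  at RRLL: (a*b) (not simplifiable)
  at RRLR: (0*7) (SIMPLIFIABLE)
Found simplifiable subexpr at path RLRL: (4+0)
One SIMPLIFY step would give: (1+(((b*(x+b))*(4*(4*5)))*(((a*b)*(0*7))*7)))
-> NOT in normal form.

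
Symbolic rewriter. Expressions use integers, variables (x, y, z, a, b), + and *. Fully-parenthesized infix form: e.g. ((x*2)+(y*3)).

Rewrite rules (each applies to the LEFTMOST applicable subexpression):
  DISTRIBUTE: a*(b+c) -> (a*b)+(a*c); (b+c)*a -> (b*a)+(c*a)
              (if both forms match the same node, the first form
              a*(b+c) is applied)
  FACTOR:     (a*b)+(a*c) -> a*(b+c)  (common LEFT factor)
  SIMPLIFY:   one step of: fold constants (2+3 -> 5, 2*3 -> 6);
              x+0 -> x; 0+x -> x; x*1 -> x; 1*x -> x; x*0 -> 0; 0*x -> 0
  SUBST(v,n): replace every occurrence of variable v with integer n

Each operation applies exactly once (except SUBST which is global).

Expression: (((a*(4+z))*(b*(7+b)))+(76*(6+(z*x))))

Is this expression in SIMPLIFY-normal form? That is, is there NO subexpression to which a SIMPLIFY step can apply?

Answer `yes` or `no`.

Answer: yes

Derivation:
Expression: (((a*(4+z))*(b*(7+b)))+(76*(6+(z*x))))
Scanning for simplifiable subexpressions (pre-order)...
  at root: (((a*(4+z))*(b*(7+b)))+(76*(6+(z*x)))) (not simplifiable)
  at L: ((a*(4+z))*(b*(7+b))) (not simplifiable)
  at LL: (a*(4+z)) (not simplifiable)
  at LLR: (4+z) (not simplifiable)
  at LR: (b*(7+b)) (not simplifiable)
  at LRR: (7+b) (not simplifiable)
  at R: (76*(6+(z*x))) (not simplifiable)
  at RR: (6+(z*x)) (not simplifiable)
  at RRR: (z*x) (not simplifiable)
Result: no simplifiable subexpression found -> normal form.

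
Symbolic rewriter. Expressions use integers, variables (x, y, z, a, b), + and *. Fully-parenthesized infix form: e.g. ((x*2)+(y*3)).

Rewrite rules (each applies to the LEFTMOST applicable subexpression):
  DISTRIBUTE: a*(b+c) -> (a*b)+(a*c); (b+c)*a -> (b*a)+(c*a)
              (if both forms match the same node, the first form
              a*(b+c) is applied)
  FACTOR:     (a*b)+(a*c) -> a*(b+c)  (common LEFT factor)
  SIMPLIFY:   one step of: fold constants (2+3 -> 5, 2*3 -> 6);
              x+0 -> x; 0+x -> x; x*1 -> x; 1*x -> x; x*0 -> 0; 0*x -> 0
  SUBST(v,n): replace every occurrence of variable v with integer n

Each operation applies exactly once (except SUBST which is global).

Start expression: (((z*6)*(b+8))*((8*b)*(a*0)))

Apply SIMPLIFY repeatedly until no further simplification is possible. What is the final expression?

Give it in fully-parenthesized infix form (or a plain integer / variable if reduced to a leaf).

Start: (((z*6)*(b+8))*((8*b)*(a*0)))
Step 1: at RR: (a*0) -> 0; overall: (((z*6)*(b+8))*((8*b)*(a*0))) -> (((z*6)*(b+8))*((8*b)*0))
Step 2: at R: ((8*b)*0) -> 0; overall: (((z*6)*(b+8))*((8*b)*0)) -> (((z*6)*(b+8))*0)
Step 3: at root: (((z*6)*(b+8))*0) -> 0; overall: (((z*6)*(b+8))*0) -> 0
Fixed point: 0

Answer: 0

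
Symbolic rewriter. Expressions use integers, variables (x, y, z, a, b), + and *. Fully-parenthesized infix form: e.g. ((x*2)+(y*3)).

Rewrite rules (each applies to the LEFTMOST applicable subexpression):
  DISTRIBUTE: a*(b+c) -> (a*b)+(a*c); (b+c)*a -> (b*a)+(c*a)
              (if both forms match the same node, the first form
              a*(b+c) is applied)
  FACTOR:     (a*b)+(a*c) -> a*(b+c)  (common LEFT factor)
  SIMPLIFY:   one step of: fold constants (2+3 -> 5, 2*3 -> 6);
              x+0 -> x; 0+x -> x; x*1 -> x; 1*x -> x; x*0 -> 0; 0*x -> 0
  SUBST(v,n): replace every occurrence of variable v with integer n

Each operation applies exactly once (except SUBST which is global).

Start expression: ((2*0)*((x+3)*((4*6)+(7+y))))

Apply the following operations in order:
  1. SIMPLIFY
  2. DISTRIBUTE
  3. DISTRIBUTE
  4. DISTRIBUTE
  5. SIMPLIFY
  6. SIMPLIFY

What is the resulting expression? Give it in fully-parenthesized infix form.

Answer: (0*((x+3)*(7+y)))

Derivation:
Start: ((2*0)*((x+3)*((4*6)+(7+y))))
Apply SIMPLIFY at L (target: (2*0)): ((2*0)*((x+3)*((4*6)+(7+y)))) -> (0*((x+3)*((4*6)+(7+y))))
Apply DISTRIBUTE at R (target: ((x+3)*((4*6)+(7+y)))): (0*((x+3)*((4*6)+(7+y)))) -> (0*(((x+3)*(4*6))+((x+3)*(7+y))))
Apply DISTRIBUTE at root (target: (0*(((x+3)*(4*6))+((x+3)*(7+y))))): (0*(((x+3)*(4*6))+((x+3)*(7+y)))) -> ((0*((x+3)*(4*6)))+(0*((x+3)*(7+y))))
Apply DISTRIBUTE at LR (target: ((x+3)*(4*6))): ((0*((x+3)*(4*6)))+(0*((x+3)*(7+y)))) -> ((0*((x*(4*6))+(3*(4*6))))+(0*((x+3)*(7+y))))
Apply SIMPLIFY at L (target: (0*((x*(4*6))+(3*(4*6))))): ((0*((x*(4*6))+(3*(4*6))))+(0*((x+3)*(7+y)))) -> (0+(0*((x+3)*(7+y))))
Apply SIMPLIFY at root (target: (0+(0*((x+3)*(7+y))))): (0+(0*((x+3)*(7+y)))) -> (0*((x+3)*(7+y)))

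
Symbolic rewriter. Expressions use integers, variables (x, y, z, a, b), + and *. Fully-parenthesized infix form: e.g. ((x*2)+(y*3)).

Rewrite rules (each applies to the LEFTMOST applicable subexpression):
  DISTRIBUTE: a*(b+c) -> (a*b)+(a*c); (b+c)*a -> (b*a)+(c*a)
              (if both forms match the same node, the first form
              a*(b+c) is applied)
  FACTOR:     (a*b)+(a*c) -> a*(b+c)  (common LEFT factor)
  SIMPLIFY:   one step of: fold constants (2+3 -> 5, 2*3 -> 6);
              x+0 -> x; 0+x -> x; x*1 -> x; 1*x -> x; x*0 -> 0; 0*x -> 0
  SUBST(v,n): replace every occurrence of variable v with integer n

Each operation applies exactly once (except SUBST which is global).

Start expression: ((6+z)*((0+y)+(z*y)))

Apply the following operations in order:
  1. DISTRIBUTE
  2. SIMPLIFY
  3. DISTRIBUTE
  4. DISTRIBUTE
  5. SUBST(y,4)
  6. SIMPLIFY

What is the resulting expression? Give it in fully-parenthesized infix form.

Start: ((6+z)*((0+y)+(z*y)))
Apply DISTRIBUTE at root (target: ((6+z)*((0+y)+(z*y)))): ((6+z)*((0+y)+(z*y))) -> (((6+z)*(0+y))+((6+z)*(z*y)))
Apply SIMPLIFY at LR (target: (0+y)): (((6+z)*(0+y))+((6+z)*(z*y))) -> (((6+z)*y)+((6+z)*(z*y)))
Apply DISTRIBUTE at L (target: ((6+z)*y)): (((6+z)*y)+((6+z)*(z*y))) -> (((6*y)+(z*y))+((6+z)*(z*y)))
Apply DISTRIBUTE at R (target: ((6+z)*(z*y))): (((6*y)+(z*y))+((6+z)*(z*y))) -> (((6*y)+(z*y))+((6*(z*y))+(z*(z*y))))
Apply SUBST(y,4): (((6*y)+(z*y))+((6*(z*y))+(z*(z*y)))) -> (((6*4)+(z*4))+((6*(z*4))+(z*(z*4))))
Apply SIMPLIFY at LL (target: (6*4)): (((6*4)+(z*4))+((6*(z*4))+(z*(z*4)))) -> ((24+(z*4))+((6*(z*4))+(z*(z*4))))

Answer: ((24+(z*4))+((6*(z*4))+(z*(z*4))))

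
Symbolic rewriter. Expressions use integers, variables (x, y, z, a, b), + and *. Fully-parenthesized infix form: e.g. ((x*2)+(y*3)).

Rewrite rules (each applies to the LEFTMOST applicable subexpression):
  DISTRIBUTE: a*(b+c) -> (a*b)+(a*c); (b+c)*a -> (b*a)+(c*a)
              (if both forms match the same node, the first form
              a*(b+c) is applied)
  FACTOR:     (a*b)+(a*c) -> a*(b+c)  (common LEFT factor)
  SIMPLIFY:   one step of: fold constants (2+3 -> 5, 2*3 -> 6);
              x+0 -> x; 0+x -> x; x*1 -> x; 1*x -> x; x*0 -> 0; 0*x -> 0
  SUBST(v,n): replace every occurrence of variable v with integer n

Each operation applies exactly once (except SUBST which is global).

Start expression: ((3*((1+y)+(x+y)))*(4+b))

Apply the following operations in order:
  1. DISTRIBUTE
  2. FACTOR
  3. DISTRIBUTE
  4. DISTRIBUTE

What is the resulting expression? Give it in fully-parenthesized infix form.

Start: ((3*((1+y)+(x+y)))*(4+b))
Apply DISTRIBUTE at root (target: ((3*((1+y)+(x+y)))*(4+b))): ((3*((1+y)+(x+y)))*(4+b)) -> (((3*((1+y)+(x+y)))*4)+((3*((1+y)+(x+y)))*b))
Apply FACTOR at root (target: (((3*((1+y)+(x+y)))*4)+((3*((1+y)+(x+y)))*b))): (((3*((1+y)+(x+y)))*4)+((3*((1+y)+(x+y)))*b)) -> ((3*((1+y)+(x+y)))*(4+b))
Apply DISTRIBUTE at root (target: ((3*((1+y)+(x+y)))*(4+b))): ((3*((1+y)+(x+y)))*(4+b)) -> (((3*((1+y)+(x+y)))*4)+((3*((1+y)+(x+y)))*b))
Apply DISTRIBUTE at LL (target: (3*((1+y)+(x+y)))): (((3*((1+y)+(x+y)))*4)+((3*((1+y)+(x+y)))*b)) -> ((((3*(1+y))+(3*(x+y)))*4)+((3*((1+y)+(x+y)))*b))

Answer: ((((3*(1+y))+(3*(x+y)))*4)+((3*((1+y)+(x+y)))*b))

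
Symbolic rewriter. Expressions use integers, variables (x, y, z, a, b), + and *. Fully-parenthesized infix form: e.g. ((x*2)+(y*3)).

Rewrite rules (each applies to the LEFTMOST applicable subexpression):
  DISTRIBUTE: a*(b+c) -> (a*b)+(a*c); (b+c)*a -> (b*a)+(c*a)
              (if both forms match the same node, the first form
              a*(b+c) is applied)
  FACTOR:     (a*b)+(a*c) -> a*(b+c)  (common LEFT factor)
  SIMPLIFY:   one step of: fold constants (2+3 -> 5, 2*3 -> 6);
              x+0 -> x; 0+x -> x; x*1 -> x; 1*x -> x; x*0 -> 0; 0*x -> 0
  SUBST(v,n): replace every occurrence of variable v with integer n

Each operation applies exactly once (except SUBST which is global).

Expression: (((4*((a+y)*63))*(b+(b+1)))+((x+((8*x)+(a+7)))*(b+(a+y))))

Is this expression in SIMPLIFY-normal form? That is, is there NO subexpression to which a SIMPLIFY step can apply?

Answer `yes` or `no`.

Expression: (((4*((a+y)*63))*(b+(b+1)))+((x+((8*x)+(a+7)))*(b+(a+y))))
Scanning for simplifiable subexpressions (pre-order)...
  at root: (((4*((a+y)*63))*(b+(b+1)))+((x+((8*x)+(a+7)))*(b+(a+y)))) (not simplifiable)
  at L: ((4*((a+y)*63))*(b+(b+1))) (not simplifiable)
  at LL: (4*((a+y)*63)) (not simplifiable)
  at LLR: ((a+y)*63) (not simplifiable)
  at LLRL: (a+y) (not simplifiable)
  at LR: (b+(b+1)) (not simplifiable)
  at LRR: (b+1) (not simplifiable)
  at R: ((x+((8*x)+(a+7)))*(b+(a+y))) (not simplifiable)
  at RL: (x+((8*x)+(a+7))) (not simplifiable)
  at RLR: ((8*x)+(a+7)) (not simplifiable)
  at RLRL: (8*x) (not simplifiable)
  at RLRR: (a+7) (not simplifiable)
  at RR: (b+(a+y)) (not simplifiable)
  at RRR: (a+y) (not simplifiable)
Result: no simplifiable subexpression found -> normal form.

Answer: yes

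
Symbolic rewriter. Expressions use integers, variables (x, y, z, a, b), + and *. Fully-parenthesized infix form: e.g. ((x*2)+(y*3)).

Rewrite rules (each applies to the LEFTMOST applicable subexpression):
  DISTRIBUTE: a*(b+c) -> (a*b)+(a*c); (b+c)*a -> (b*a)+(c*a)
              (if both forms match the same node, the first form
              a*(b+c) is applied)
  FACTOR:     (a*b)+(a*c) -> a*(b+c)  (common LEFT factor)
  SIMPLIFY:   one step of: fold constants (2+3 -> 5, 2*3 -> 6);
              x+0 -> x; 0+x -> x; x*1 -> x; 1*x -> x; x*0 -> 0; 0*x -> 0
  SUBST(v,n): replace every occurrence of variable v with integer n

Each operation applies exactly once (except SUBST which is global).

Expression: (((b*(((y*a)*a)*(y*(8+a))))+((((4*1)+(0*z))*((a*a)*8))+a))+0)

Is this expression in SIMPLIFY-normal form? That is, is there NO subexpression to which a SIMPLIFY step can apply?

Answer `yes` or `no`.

Answer: no

Derivation:
Expression: (((b*(((y*a)*a)*(y*(8+a))))+((((4*1)+(0*z))*((a*a)*8))+a))+0)
Scanning for simplifiable subexpressions (pre-order)...
  at root: (((b*(((y*a)*a)*(y*(8+a))))+((((4*1)+(0*z))*((a*a)*8))+a))+0) (SIMPLIFIABLE)
  at L: ((b*(((y*a)*a)*(y*(8+a))))+((((4*1)+(0*z))*((a*a)*8))+a)) (not simplifiable)
  at LL: (b*(((y*a)*a)*(y*(8+a)))) (not simplifiable)
  at LLR: (((y*a)*a)*(y*(8+a))) (not simplifiable)
  at LLRL: ((y*a)*a) (not simplifiable)
  at LLRLL: (y*a) (not simplifiable)
  at LLRR: (y*(8+a)) (not simplifiable)
  at LLRRR: (8+a) (not simplifiable)
  at LR: ((((4*1)+(0*z))*((a*a)*8))+a) (not simplifiable)
  at LRL: (((4*1)+(0*z))*((a*a)*8)) (not simplifiable)
  at LRLL: ((4*1)+(0*z)) (not simplifiable)
  at LRLLL: (4*1) (SIMPLIFIABLE)
  at LRLLR: (0*z) (SIMPLIFIABLE)
  at LRLR: ((a*a)*8) (not simplifiable)
  at LRLRL: (a*a) (not simplifiable)
Found simplifiable subexpr at path root: (((b*(((y*a)*a)*(y*(8+a))))+((((4*1)+(0*z))*((a*a)*8))+a))+0)
One SIMPLIFY step would give: ((b*(((y*a)*a)*(y*(8+a))))+((((4*1)+(0*z))*((a*a)*8))+a))
-> NOT in normal form.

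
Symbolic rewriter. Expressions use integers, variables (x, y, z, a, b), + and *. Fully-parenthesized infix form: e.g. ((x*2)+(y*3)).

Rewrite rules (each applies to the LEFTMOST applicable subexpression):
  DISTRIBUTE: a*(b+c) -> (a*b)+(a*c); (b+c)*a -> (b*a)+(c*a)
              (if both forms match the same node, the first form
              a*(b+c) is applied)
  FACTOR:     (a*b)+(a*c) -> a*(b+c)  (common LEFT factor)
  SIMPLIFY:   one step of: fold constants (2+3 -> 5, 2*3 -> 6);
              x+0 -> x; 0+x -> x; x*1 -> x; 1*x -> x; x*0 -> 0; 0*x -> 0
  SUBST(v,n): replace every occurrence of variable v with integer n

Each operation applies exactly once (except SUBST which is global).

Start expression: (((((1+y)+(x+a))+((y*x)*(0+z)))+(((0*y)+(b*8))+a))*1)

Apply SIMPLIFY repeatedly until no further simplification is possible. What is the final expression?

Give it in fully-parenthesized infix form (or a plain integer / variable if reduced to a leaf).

Start: (((((1+y)+(x+a))+((y*x)*(0+z)))+(((0*y)+(b*8))+a))*1)
Step 1: at root: (((((1+y)+(x+a))+((y*x)*(0+z)))+(((0*y)+(b*8))+a))*1) -> ((((1+y)+(x+a))+((y*x)*(0+z)))+(((0*y)+(b*8))+a)); overall: (((((1+y)+(x+a))+((y*x)*(0+z)))+(((0*y)+(b*8))+a))*1) -> ((((1+y)+(x+a))+((y*x)*(0+z)))+(((0*y)+(b*8))+a))
Step 2: at LRR: (0+z) -> z; overall: ((((1+y)+(x+a))+((y*x)*(0+z)))+(((0*y)+(b*8))+a)) -> ((((1+y)+(x+a))+((y*x)*z))+(((0*y)+(b*8))+a))
Step 3: at RLL: (0*y) -> 0; overall: ((((1+y)+(x+a))+((y*x)*z))+(((0*y)+(b*8))+a)) -> ((((1+y)+(x+a))+((y*x)*z))+((0+(b*8))+a))
Step 4: at RL: (0+(b*8)) -> (b*8); overall: ((((1+y)+(x+a))+((y*x)*z))+((0+(b*8))+a)) -> ((((1+y)+(x+a))+((y*x)*z))+((b*8)+a))
Fixed point: ((((1+y)+(x+a))+((y*x)*z))+((b*8)+a))

Answer: ((((1+y)+(x+a))+((y*x)*z))+((b*8)+a))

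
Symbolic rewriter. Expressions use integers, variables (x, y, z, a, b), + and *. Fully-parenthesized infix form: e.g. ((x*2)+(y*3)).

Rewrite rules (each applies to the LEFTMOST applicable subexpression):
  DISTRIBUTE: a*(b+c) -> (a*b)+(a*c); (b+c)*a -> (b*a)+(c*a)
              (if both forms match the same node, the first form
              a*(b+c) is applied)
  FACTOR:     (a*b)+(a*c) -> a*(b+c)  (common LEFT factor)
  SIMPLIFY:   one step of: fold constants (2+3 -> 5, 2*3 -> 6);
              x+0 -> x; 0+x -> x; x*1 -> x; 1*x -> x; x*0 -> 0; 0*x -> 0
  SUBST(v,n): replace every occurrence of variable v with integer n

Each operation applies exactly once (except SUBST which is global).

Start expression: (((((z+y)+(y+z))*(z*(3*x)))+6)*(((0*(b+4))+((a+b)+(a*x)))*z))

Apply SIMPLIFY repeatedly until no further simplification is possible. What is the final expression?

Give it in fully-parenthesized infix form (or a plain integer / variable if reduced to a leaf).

Answer: (((((z+y)+(y+z))*(z*(3*x)))+6)*(((a+b)+(a*x))*z))

Derivation:
Start: (((((z+y)+(y+z))*(z*(3*x)))+6)*(((0*(b+4))+((a+b)+(a*x)))*z))
Step 1: at RLL: (0*(b+4)) -> 0; overall: (((((z+y)+(y+z))*(z*(3*x)))+6)*(((0*(b+4))+((a+b)+(a*x)))*z)) -> (((((z+y)+(y+z))*(z*(3*x)))+6)*((0+((a+b)+(a*x)))*z))
Step 2: at RL: (0+((a+b)+(a*x))) -> ((a+b)+(a*x)); overall: (((((z+y)+(y+z))*(z*(3*x)))+6)*((0+((a+b)+(a*x)))*z)) -> (((((z+y)+(y+z))*(z*(3*x)))+6)*(((a+b)+(a*x))*z))
Fixed point: (((((z+y)+(y+z))*(z*(3*x)))+6)*(((a+b)+(a*x))*z))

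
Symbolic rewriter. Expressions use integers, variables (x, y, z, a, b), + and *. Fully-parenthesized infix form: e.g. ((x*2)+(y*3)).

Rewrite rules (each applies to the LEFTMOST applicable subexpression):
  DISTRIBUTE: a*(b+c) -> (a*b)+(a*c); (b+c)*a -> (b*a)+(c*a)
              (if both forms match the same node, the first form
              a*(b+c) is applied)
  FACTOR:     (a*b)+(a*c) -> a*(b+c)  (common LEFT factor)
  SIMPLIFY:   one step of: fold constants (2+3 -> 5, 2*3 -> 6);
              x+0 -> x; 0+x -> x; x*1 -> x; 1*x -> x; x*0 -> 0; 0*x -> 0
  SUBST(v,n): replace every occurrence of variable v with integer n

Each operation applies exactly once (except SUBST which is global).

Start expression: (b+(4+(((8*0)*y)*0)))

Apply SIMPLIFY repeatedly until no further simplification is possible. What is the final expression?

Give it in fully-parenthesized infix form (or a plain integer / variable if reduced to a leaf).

Start: (b+(4+(((8*0)*y)*0)))
Step 1: at RR: (((8*0)*y)*0) -> 0; overall: (b+(4+(((8*0)*y)*0))) -> (b+(4+0))
Step 2: at R: (4+0) -> 4; overall: (b+(4+0)) -> (b+4)
Fixed point: (b+4)

Answer: (b+4)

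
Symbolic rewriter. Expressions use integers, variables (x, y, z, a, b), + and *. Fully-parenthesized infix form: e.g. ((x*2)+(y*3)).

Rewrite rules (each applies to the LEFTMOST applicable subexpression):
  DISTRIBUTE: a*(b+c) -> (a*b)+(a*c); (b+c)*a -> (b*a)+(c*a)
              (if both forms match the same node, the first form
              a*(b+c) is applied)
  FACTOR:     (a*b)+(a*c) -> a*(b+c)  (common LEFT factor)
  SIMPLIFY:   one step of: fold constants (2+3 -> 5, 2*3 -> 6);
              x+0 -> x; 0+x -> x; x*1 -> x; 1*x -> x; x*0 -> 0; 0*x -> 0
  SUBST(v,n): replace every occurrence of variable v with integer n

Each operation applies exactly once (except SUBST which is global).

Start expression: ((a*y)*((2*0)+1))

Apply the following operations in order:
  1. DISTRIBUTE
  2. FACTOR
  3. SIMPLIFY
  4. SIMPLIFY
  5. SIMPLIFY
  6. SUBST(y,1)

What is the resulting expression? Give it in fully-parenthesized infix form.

Answer: (a*1)

Derivation:
Start: ((a*y)*((2*0)+1))
Apply DISTRIBUTE at root (target: ((a*y)*((2*0)+1))): ((a*y)*((2*0)+1)) -> (((a*y)*(2*0))+((a*y)*1))
Apply FACTOR at root (target: (((a*y)*(2*0))+((a*y)*1))): (((a*y)*(2*0))+((a*y)*1)) -> ((a*y)*((2*0)+1))
Apply SIMPLIFY at RL (target: (2*0)): ((a*y)*((2*0)+1)) -> ((a*y)*(0+1))
Apply SIMPLIFY at R (target: (0+1)): ((a*y)*(0+1)) -> ((a*y)*1)
Apply SIMPLIFY at root (target: ((a*y)*1)): ((a*y)*1) -> (a*y)
Apply SUBST(y,1): (a*y) -> (a*1)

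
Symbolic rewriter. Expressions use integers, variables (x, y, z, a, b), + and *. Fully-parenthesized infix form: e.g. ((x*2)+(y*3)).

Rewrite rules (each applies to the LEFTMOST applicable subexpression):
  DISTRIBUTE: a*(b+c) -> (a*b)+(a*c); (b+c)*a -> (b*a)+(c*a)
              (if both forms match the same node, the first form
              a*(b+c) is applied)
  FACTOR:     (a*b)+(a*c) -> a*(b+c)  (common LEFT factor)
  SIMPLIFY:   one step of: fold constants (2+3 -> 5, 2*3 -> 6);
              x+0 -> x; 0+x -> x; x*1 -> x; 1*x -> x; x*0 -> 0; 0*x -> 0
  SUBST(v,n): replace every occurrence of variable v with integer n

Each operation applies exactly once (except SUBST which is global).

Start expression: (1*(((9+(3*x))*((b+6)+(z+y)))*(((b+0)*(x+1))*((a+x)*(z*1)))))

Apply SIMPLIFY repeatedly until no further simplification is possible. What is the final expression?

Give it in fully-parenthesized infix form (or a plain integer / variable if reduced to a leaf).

Start: (1*(((9+(3*x))*((b+6)+(z+y)))*(((b+0)*(x+1))*((a+x)*(z*1)))))
Step 1: at root: (1*(((9+(3*x))*((b+6)+(z+y)))*(((b+0)*(x+1))*((a+x)*(z*1))))) -> (((9+(3*x))*((b+6)+(z+y)))*(((b+0)*(x+1))*((a+x)*(z*1)))); overall: (1*(((9+(3*x))*((b+6)+(z+y)))*(((b+0)*(x+1))*((a+x)*(z*1))))) -> (((9+(3*x))*((b+6)+(z+y)))*(((b+0)*(x+1))*((a+x)*(z*1))))
Step 2: at RLL: (b+0) -> b; overall: (((9+(3*x))*((b+6)+(z+y)))*(((b+0)*(x+1))*((a+x)*(z*1)))) -> (((9+(3*x))*((b+6)+(z+y)))*((b*(x+1))*((a+x)*(z*1))))
Step 3: at RRR: (z*1) -> z; overall: (((9+(3*x))*((b+6)+(z+y)))*((b*(x+1))*((a+x)*(z*1)))) -> (((9+(3*x))*((b+6)+(z+y)))*((b*(x+1))*((a+x)*z)))
Fixed point: (((9+(3*x))*((b+6)+(z+y)))*((b*(x+1))*((a+x)*z)))

Answer: (((9+(3*x))*((b+6)+(z+y)))*((b*(x+1))*((a+x)*z)))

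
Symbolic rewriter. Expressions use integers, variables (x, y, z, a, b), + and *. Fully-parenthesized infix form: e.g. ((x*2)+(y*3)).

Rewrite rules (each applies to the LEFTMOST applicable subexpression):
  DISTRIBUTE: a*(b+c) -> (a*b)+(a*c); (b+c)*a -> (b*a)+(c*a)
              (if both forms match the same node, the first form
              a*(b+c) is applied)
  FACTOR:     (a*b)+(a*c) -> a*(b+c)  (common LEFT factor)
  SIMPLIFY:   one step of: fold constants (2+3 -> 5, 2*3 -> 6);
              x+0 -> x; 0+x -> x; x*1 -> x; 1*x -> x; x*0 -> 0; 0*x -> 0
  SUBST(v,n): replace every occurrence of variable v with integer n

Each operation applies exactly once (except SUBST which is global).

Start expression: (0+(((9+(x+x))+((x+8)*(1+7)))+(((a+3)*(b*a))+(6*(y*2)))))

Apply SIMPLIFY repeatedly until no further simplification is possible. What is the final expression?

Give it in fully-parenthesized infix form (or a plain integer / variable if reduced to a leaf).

Answer: (((9+(x+x))+((x+8)*8))+(((a+3)*(b*a))+(6*(y*2))))

Derivation:
Start: (0+(((9+(x+x))+((x+8)*(1+7)))+(((a+3)*(b*a))+(6*(y*2)))))
Step 1: at root: (0+(((9+(x+x))+((x+8)*(1+7)))+(((a+3)*(b*a))+(6*(y*2))))) -> (((9+(x+x))+((x+8)*(1+7)))+(((a+3)*(b*a))+(6*(y*2)))); overall: (0+(((9+(x+x))+((x+8)*(1+7)))+(((a+3)*(b*a))+(6*(y*2))))) -> (((9+(x+x))+((x+8)*(1+7)))+(((a+3)*(b*a))+(6*(y*2))))
Step 2: at LRR: (1+7) -> 8; overall: (((9+(x+x))+((x+8)*(1+7)))+(((a+3)*(b*a))+(6*(y*2)))) -> (((9+(x+x))+((x+8)*8))+(((a+3)*(b*a))+(6*(y*2))))
Fixed point: (((9+(x+x))+((x+8)*8))+(((a+3)*(b*a))+(6*(y*2))))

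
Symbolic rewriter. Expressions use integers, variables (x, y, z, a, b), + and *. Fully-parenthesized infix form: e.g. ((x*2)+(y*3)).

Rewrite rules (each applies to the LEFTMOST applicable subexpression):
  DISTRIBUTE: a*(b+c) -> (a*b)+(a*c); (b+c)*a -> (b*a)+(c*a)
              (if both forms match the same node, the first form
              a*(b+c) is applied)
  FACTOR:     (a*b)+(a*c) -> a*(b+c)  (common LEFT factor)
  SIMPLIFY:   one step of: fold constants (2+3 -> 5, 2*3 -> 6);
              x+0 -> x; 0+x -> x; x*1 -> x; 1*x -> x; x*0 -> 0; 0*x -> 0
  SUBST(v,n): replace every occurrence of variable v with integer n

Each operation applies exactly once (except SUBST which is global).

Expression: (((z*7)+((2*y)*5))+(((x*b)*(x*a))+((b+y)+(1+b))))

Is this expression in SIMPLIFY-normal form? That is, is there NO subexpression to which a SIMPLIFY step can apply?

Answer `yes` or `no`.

Answer: yes

Derivation:
Expression: (((z*7)+((2*y)*5))+(((x*b)*(x*a))+((b+y)+(1+b))))
Scanning for simplifiable subexpressions (pre-order)...
  at root: (((z*7)+((2*y)*5))+(((x*b)*(x*a))+((b+y)+(1+b)))) (not simplifiable)
  at L: ((z*7)+((2*y)*5)) (not simplifiable)
  at LL: (z*7) (not simplifiable)
  at LR: ((2*y)*5) (not simplifiable)
  at LRL: (2*y) (not simplifiable)
  at R: (((x*b)*(x*a))+((b+y)+(1+b))) (not simplifiable)
  at RL: ((x*b)*(x*a)) (not simplifiable)
  at RLL: (x*b) (not simplifiable)
  at RLR: (x*a) (not simplifiable)
  at RR: ((b+y)+(1+b)) (not simplifiable)
  at RRL: (b+y) (not simplifiable)
  at RRR: (1+b) (not simplifiable)
Result: no simplifiable subexpression found -> normal form.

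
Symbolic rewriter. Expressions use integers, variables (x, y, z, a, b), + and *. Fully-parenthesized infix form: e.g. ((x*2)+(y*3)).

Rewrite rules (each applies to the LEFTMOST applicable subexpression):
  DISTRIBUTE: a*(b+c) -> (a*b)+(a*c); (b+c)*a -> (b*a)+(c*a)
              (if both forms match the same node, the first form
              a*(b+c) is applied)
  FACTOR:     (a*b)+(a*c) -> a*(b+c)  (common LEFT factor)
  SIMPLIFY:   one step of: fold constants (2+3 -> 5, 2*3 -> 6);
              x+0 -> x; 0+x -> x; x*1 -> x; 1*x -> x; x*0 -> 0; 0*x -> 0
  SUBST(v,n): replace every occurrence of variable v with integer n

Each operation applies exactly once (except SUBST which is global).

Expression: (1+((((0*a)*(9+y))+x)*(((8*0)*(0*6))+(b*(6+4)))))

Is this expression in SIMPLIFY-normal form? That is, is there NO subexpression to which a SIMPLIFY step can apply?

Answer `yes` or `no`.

Expression: (1+((((0*a)*(9+y))+x)*(((8*0)*(0*6))+(b*(6+4)))))
Scanning for simplifiable subexpressions (pre-order)...
  at root: (1+((((0*a)*(9+y))+x)*(((8*0)*(0*6))+(b*(6+4))))) (not simplifiable)
  at R: ((((0*a)*(9+y))+x)*(((8*0)*(0*6))+(b*(6+4)))) (not simplifiable)
  at RL: (((0*a)*(9+y))+x) (not simplifiable)
  at RLL: ((0*a)*(9+y)) (not simplifiable)
  at RLLL: (0*a) (SIMPLIFIABLE)
  at RLLR: (9+y) (not simplifiable)
  at RR: (((8*0)*(0*6))+(b*(6+4))) (not simplifiable)
  at RRL: ((8*0)*(0*6)) (not simplifiable)
  at RRLL: (8*0) (SIMPLIFIABLE)
  at RRLR: (0*6) (SIMPLIFIABLE)
  at RRR: (b*(6+4)) (not simplifiable)
  at RRRR: (6+4) (SIMPLIFIABLE)
Found simplifiable subexpr at path RLLL: (0*a)
One SIMPLIFY step would give: (1+(((0*(9+y))+x)*(((8*0)*(0*6))+(b*(6+4)))))
-> NOT in normal form.

Answer: no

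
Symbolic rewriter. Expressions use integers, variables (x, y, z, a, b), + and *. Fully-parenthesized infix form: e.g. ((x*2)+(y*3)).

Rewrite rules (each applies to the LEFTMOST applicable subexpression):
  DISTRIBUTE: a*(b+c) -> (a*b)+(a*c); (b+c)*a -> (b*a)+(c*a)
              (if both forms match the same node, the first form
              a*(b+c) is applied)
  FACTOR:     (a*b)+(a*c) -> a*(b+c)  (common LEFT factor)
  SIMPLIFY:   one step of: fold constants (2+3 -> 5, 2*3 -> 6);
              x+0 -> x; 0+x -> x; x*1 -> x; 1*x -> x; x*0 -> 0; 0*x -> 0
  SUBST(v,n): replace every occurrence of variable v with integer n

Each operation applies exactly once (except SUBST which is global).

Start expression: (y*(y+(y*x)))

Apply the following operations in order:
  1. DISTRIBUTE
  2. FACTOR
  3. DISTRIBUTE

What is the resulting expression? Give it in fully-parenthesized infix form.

Start: (y*(y+(y*x)))
Apply DISTRIBUTE at root (target: (y*(y+(y*x)))): (y*(y+(y*x))) -> ((y*y)+(y*(y*x)))
Apply FACTOR at root (target: ((y*y)+(y*(y*x)))): ((y*y)+(y*(y*x))) -> (y*(y+(y*x)))
Apply DISTRIBUTE at root (target: (y*(y+(y*x)))): (y*(y+(y*x))) -> ((y*y)+(y*(y*x)))

Answer: ((y*y)+(y*(y*x)))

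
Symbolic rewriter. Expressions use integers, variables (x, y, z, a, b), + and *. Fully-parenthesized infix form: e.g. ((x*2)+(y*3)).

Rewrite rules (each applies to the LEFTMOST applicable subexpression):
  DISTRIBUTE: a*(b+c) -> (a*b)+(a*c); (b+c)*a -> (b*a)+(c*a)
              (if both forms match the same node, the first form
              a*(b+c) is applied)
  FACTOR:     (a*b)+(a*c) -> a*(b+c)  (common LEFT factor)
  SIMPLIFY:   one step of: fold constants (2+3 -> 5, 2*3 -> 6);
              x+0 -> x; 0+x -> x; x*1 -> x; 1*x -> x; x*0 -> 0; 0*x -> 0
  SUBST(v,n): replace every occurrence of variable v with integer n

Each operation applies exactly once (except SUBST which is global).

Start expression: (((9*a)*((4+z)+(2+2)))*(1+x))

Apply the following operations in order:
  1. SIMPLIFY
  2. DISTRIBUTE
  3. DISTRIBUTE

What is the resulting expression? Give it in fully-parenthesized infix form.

Answer: (((((9*a)*(4+z))+((9*a)*4))*1)+(((9*a)*((4+z)+4))*x))

Derivation:
Start: (((9*a)*((4+z)+(2+2)))*(1+x))
Apply SIMPLIFY at LRR (target: (2+2)): (((9*a)*((4+z)+(2+2)))*(1+x)) -> (((9*a)*((4+z)+4))*(1+x))
Apply DISTRIBUTE at root (target: (((9*a)*((4+z)+4))*(1+x))): (((9*a)*((4+z)+4))*(1+x)) -> ((((9*a)*((4+z)+4))*1)+(((9*a)*((4+z)+4))*x))
Apply DISTRIBUTE at LL (target: ((9*a)*((4+z)+4))): ((((9*a)*((4+z)+4))*1)+(((9*a)*((4+z)+4))*x)) -> (((((9*a)*(4+z))+((9*a)*4))*1)+(((9*a)*((4+z)+4))*x))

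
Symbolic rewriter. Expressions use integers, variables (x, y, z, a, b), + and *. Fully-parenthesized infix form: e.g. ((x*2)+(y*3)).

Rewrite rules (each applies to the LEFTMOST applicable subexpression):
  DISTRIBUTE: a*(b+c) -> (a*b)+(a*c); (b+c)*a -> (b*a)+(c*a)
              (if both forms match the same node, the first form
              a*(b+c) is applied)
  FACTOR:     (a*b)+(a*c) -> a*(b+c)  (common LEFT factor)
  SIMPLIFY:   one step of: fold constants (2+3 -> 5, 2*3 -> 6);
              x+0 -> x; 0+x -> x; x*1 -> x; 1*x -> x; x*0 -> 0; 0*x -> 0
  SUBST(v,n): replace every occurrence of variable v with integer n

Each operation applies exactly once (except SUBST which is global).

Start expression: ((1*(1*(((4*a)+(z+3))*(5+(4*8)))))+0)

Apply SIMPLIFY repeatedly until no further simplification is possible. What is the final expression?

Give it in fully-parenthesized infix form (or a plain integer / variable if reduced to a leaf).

Answer: (((4*a)+(z+3))*37)

Derivation:
Start: ((1*(1*(((4*a)+(z+3))*(5+(4*8)))))+0)
Step 1: at root: ((1*(1*(((4*a)+(z+3))*(5+(4*8)))))+0) -> (1*(1*(((4*a)+(z+3))*(5+(4*8))))); overall: ((1*(1*(((4*a)+(z+3))*(5+(4*8)))))+0) -> (1*(1*(((4*a)+(z+3))*(5+(4*8)))))
Step 2: at root: (1*(1*(((4*a)+(z+3))*(5+(4*8))))) -> (1*(((4*a)+(z+3))*(5+(4*8)))); overall: (1*(1*(((4*a)+(z+3))*(5+(4*8))))) -> (1*(((4*a)+(z+3))*(5+(4*8))))
Step 3: at root: (1*(((4*a)+(z+3))*(5+(4*8)))) -> (((4*a)+(z+3))*(5+(4*8))); overall: (1*(((4*a)+(z+3))*(5+(4*8)))) -> (((4*a)+(z+3))*(5+(4*8)))
Step 4: at RR: (4*8) -> 32; overall: (((4*a)+(z+3))*(5+(4*8))) -> (((4*a)+(z+3))*(5+32))
Step 5: at R: (5+32) -> 37; overall: (((4*a)+(z+3))*(5+32)) -> (((4*a)+(z+3))*37)
Fixed point: (((4*a)+(z+3))*37)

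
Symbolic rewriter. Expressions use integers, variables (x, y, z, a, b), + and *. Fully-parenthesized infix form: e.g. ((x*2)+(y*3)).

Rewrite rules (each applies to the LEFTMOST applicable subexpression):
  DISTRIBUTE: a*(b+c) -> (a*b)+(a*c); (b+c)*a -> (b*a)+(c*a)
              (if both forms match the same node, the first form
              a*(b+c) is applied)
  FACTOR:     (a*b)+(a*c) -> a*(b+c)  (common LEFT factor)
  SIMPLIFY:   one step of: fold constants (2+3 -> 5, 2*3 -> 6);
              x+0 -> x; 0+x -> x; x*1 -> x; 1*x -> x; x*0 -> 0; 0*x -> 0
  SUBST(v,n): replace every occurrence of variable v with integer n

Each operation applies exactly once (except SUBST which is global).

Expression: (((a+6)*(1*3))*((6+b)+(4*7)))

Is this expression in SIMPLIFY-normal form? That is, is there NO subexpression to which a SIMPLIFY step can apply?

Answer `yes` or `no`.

Answer: no

Derivation:
Expression: (((a+6)*(1*3))*((6+b)+(4*7)))
Scanning for simplifiable subexpressions (pre-order)...
  at root: (((a+6)*(1*3))*((6+b)+(4*7))) (not simplifiable)
  at L: ((a+6)*(1*3)) (not simplifiable)
  at LL: (a+6) (not simplifiable)
  at LR: (1*3) (SIMPLIFIABLE)
  at R: ((6+b)+(4*7)) (not simplifiable)
  at RL: (6+b) (not simplifiable)
  at RR: (4*7) (SIMPLIFIABLE)
Found simplifiable subexpr at path LR: (1*3)
One SIMPLIFY step would give: (((a+6)*3)*((6+b)+(4*7)))
-> NOT in normal form.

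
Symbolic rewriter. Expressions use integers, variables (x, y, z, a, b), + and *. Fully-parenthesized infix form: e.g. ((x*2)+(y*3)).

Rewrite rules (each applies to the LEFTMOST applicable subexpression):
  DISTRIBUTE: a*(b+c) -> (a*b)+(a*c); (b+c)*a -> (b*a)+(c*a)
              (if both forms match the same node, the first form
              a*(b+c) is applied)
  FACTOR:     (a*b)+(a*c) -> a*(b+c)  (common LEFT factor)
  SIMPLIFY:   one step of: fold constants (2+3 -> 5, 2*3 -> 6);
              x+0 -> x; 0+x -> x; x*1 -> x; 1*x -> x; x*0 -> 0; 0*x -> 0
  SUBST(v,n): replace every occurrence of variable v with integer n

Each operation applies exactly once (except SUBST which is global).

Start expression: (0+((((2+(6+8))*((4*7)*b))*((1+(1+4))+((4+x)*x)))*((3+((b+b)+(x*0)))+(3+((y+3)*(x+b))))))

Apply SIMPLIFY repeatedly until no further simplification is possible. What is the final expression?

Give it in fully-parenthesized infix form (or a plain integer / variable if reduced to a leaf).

Start: (0+((((2+(6+8))*((4*7)*b))*((1+(1+4))+((4+x)*x)))*((3+((b+b)+(x*0)))+(3+((y+3)*(x+b))))))
Step 1: at root: (0+((((2+(6+8))*((4*7)*b))*((1+(1+4))+((4+x)*x)))*((3+((b+b)+(x*0)))+(3+((y+3)*(x+b)))))) -> ((((2+(6+8))*((4*7)*b))*((1+(1+4))+((4+x)*x)))*((3+((b+b)+(x*0)))+(3+((y+3)*(x+b))))); overall: (0+((((2+(6+8))*((4*7)*b))*((1+(1+4))+((4+x)*x)))*((3+((b+b)+(x*0)))+(3+((y+3)*(x+b)))))) -> ((((2+(6+8))*((4*7)*b))*((1+(1+4))+((4+x)*x)))*((3+((b+b)+(x*0)))+(3+((y+3)*(x+b)))))
Step 2: at LLLR: (6+8) -> 14; overall: ((((2+(6+8))*((4*7)*b))*((1+(1+4))+((4+x)*x)))*((3+((b+b)+(x*0)))+(3+((y+3)*(x+b))))) -> ((((2+14)*((4*7)*b))*((1+(1+4))+((4+x)*x)))*((3+((b+b)+(x*0)))+(3+((y+3)*(x+b)))))
Step 3: at LLL: (2+14) -> 16; overall: ((((2+14)*((4*7)*b))*((1+(1+4))+((4+x)*x)))*((3+((b+b)+(x*0)))+(3+((y+3)*(x+b))))) -> (((16*((4*7)*b))*((1+(1+4))+((4+x)*x)))*((3+((b+b)+(x*0)))+(3+((y+3)*(x+b)))))
Step 4: at LLRL: (4*7) -> 28; overall: (((16*((4*7)*b))*((1+(1+4))+((4+x)*x)))*((3+((b+b)+(x*0)))+(3+((y+3)*(x+b))))) -> (((16*(28*b))*((1+(1+4))+((4+x)*x)))*((3+((b+b)+(x*0)))+(3+((y+3)*(x+b)))))
Step 5: at LRLR: (1+4) -> 5; overall: (((16*(28*b))*((1+(1+4))+((4+x)*x)))*((3+((b+b)+(x*0)))+(3+((y+3)*(x+b))))) -> (((16*(28*b))*((1+5)+((4+x)*x)))*((3+((b+b)+(x*0)))+(3+((y+3)*(x+b)))))
Step 6: at LRL: (1+5) -> 6; overall: (((16*(28*b))*((1+5)+((4+x)*x)))*((3+((b+b)+(x*0)))+(3+((y+3)*(x+b))))) -> (((16*(28*b))*(6+((4+x)*x)))*((3+((b+b)+(x*0)))+(3+((y+3)*(x+b)))))
Step 7: at RLRR: (x*0) -> 0; overall: (((16*(28*b))*(6+((4+x)*x)))*((3+((b+b)+(x*0)))+(3+((y+3)*(x+b))))) -> (((16*(28*b))*(6+((4+x)*x)))*((3+((b+b)+0))+(3+((y+3)*(x+b)))))
Step 8: at RLR: ((b+b)+0) -> (b+b); overall: (((16*(28*b))*(6+((4+x)*x)))*((3+((b+b)+0))+(3+((y+3)*(x+b))))) -> (((16*(28*b))*(6+((4+x)*x)))*((3+(b+b))+(3+((y+3)*(x+b)))))
Fixed point: (((16*(28*b))*(6+((4+x)*x)))*((3+(b+b))+(3+((y+3)*(x+b)))))

Answer: (((16*(28*b))*(6+((4+x)*x)))*((3+(b+b))+(3+((y+3)*(x+b)))))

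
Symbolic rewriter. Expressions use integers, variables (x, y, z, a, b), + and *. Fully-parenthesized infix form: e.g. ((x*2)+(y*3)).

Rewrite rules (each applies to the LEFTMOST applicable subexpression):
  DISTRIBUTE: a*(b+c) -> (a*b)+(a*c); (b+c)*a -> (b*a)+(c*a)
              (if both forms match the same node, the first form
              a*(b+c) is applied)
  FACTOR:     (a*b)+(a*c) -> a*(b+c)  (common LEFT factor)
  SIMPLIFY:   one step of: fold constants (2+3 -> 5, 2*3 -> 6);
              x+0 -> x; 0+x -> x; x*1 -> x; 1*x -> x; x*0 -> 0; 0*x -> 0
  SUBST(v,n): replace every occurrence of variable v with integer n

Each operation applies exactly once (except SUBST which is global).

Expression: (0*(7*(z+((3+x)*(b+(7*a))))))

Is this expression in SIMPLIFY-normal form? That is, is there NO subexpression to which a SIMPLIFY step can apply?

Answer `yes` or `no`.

Expression: (0*(7*(z+((3+x)*(b+(7*a))))))
Scanning for simplifiable subexpressions (pre-order)...
  at root: (0*(7*(z+((3+x)*(b+(7*a)))))) (SIMPLIFIABLE)
  at R: (7*(z+((3+x)*(b+(7*a))))) (not simplifiable)
  at RR: (z+((3+x)*(b+(7*a)))) (not simplifiable)
  at RRR: ((3+x)*(b+(7*a))) (not simplifiable)
  at RRRL: (3+x) (not simplifiable)
  at RRRR: (b+(7*a)) (not simplifiable)
  at RRRRR: (7*a) (not simplifiable)
Found simplifiable subexpr at path root: (0*(7*(z+((3+x)*(b+(7*a))))))
One SIMPLIFY step would give: 0
-> NOT in normal form.

Answer: no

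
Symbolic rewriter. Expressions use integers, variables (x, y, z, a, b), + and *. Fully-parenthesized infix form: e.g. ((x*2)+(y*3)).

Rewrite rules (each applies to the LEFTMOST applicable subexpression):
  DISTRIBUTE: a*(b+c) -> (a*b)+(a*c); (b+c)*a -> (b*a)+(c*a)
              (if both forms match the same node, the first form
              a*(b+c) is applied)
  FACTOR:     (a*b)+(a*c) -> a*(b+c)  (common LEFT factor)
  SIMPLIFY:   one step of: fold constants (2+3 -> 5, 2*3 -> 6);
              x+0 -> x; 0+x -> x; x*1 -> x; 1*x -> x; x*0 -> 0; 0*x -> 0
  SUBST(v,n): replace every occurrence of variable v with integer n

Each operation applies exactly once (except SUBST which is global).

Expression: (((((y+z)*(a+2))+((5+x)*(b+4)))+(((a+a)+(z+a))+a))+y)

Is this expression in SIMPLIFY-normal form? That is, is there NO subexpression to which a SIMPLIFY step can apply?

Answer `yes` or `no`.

Answer: yes

Derivation:
Expression: (((((y+z)*(a+2))+((5+x)*(b+4)))+(((a+a)+(z+a))+a))+y)
Scanning for simplifiable subexpressions (pre-order)...
  at root: (((((y+z)*(a+2))+((5+x)*(b+4)))+(((a+a)+(z+a))+a))+y) (not simplifiable)
  at L: ((((y+z)*(a+2))+((5+x)*(b+4)))+(((a+a)+(z+a))+a)) (not simplifiable)
  at LL: (((y+z)*(a+2))+((5+x)*(b+4))) (not simplifiable)
  at LLL: ((y+z)*(a+2)) (not simplifiable)
  at LLLL: (y+z) (not simplifiable)
  at LLLR: (a+2) (not simplifiable)
  at LLR: ((5+x)*(b+4)) (not simplifiable)
  at LLRL: (5+x) (not simplifiable)
  at LLRR: (b+4) (not simplifiable)
  at LR: (((a+a)+(z+a))+a) (not simplifiable)
  at LRL: ((a+a)+(z+a)) (not simplifiable)
  at LRLL: (a+a) (not simplifiable)
  at LRLR: (z+a) (not simplifiable)
Result: no simplifiable subexpression found -> normal form.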